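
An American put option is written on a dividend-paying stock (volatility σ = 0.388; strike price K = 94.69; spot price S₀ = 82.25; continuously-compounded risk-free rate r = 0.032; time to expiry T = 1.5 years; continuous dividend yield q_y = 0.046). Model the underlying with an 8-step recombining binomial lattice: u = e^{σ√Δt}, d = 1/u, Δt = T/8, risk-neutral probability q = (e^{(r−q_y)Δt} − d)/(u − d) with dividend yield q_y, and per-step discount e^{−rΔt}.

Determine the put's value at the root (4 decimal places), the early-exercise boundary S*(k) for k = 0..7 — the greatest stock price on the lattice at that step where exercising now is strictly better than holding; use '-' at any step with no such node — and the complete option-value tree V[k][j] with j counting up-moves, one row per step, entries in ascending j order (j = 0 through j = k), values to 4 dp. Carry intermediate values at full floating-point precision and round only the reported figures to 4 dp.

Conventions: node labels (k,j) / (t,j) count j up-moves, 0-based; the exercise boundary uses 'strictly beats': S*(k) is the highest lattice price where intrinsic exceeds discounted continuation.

Δt=0.18750  u=1.18295  d=0.84535  q=0.45033  discount=0.99402
step 8 (expiry): payoffs max(K−S,0) = 73.2407 64.6746 52.6876 35.9133 12.4400 0.0000 0.0000 0.0000 0.0000
step 7: (k=7,j=0): S=25.3734, K−S=69.3166, hold=68.9681 ⇒ V=69.3166 exercise | (k=7,j=1): S=35.5066, K−S=59.1834, hold=58.9219 ⇒ V=59.1834 exercise | (k=7,j=2): S=49.6867, K−S=45.0033, hold=44.8636 ⇒ V=45.0033 exercise | (k=7,j=3): S=69.5297, K−S=25.1603, hold=25.1909 ⇒ V=25.1909 continue | (k=7,j=4): S=97.2974, K−S=0.0000, hold=6.7970 ⇒ V=6.7970 continue | (k=7,j=5): S=136.1545, K−S=0.0000, hold=0.0000 ⇒ V=0.0000 continue | (k=7,j=6): S=190.5297, K−S=0.0000, hold=0.0000 ⇒ V=0.0000 continue | (k=7,j=7): S=266.6204, K−S=0.0000, hold=0.0000 ⇒ V=0.0000 continue  boundary S*=49.6867
step 6: (k=6,j=0): S=30.0154, K−S=64.6746, hold=64.3660 ⇒ V=64.6746 exercise | (k=6,j=1): S=42.0024, K−S=52.6876, hold=52.4818 ⇒ V=52.6876 exercise | (k=6,j=2): S=58.7767, K−S=35.9133, hold=35.8654 ⇒ V=35.9133 exercise | (k=6,j=3): S=82.2500, K−S=12.4400, hold=16.8064 ⇒ V=16.8064 continue | (k=6,j=4): S=115.0977, K−S=0.0000, hold=3.7137 ⇒ V=3.7137 continue | (k=6,j=5): S=161.0636, K−S=0.0000, hold=0.0000 ⇒ V=0.0000 continue | (k=6,j=6): S=225.3866, K−S=0.0000, hold=0.0000 ⇒ V=0.0000 continue  boundary S*=58.7767
step 5: (k=5,j=0): S=35.5066, K−S=59.1834, hold=58.9219 ⇒ V=59.1834 exercise | (k=5,j=1): S=49.6867, K−S=45.0033, hold=44.8636 ⇒ V=45.0033 exercise | (k=5,j=2): S=69.5297, K−S=25.1603, hold=27.1455 ⇒ V=27.1455 continue | (k=5,j=3): S=97.2974, K−S=0.0000, hold=10.8451 ⇒ V=10.8451 continue | (k=5,j=4): S=136.1545, K−S=0.0000, hold=2.0291 ⇒ V=2.0291 continue | (k=5,j=5): S=190.5297, K−S=0.0000, hold=0.0000 ⇒ V=0.0000 continue  boundary S*=49.6867
step 4: (k=4,j=0): S=42.0024, K−S=52.6876, hold=52.4818 ⇒ V=52.6876 exercise | (k=4,j=1): S=58.7767, K−S=35.9133, hold=36.7403 ⇒ V=36.7403 continue | (k=4,j=2): S=82.2500, K−S=12.4400, hold=19.6865 ⇒ V=19.6865 continue | (k=4,j=3): S=115.0977, K−S=0.0000, hold=6.8339 ⇒ V=6.8339 continue | (k=4,j=4): S=161.0636, K−S=0.0000, hold=1.1087 ⇒ V=1.1087 continue  boundary S*=42.0024
step 3: (k=3,j=0): S=49.6867, K−S=45.0033, hold=45.2338 ⇒ V=45.2338 continue | (k=3,j=1): S=69.5297, K−S=25.1603, hold=28.8866 ⇒ V=28.8866 continue | (k=3,j=2): S=97.2974, K−S=0.0000, hold=13.8154 ⇒ V=13.8154 continue | (k=3,j=3): S=136.1545, K−S=0.0000, hold=4.2302 ⇒ V=4.2302 continue  boundary S*=-
step 2: (k=2,j=0): S=58.7767, K−S=35.9133, hold=37.6456 ⇒ V=37.6456 continue | (k=2,j=1): S=82.2500, K−S=12.4400, hold=21.9674 ⇒ V=21.9674 continue | (k=2,j=2): S=115.0977, K−S=0.0000, hold=9.4421 ⇒ V=9.4421 continue  boundary S*=-
step 1: (k=1,j=0): S=69.5297, K−S=25.1603, hold=30.4022 ⇒ V=30.4022 continue | (k=1,j=1): S=97.2974, K−S=0.0000, hold=16.2292 ⇒ V=16.2292 continue  boundary S*=-
step 0: (k=0,j=0): S=82.2500, K−S=12.4400, hold=23.8760 ⇒ V=23.8760 continue  boundary S*=-

price = 23.8760
boundary = - - - - 42.0024 49.6867 58.7767 49.6867
tree:
23.8760
30.4022 16.2292
37.6456 21.9674 9.4421
45.2338 28.8866 13.8154 4.2302
52.6876 36.7403 19.6865 6.8339 1.1087
59.1834 45.0033 27.1455 10.8451 2.0291 0.0000
64.6746 52.6876 35.9133 16.8064 3.7137 0.0000 0.0000
69.3166 59.1834 45.0033 25.1909 6.7970 0.0000 0.0000 0.0000
73.2407 64.6746 52.6876 35.9133 12.4400 0.0000 0.0000 0.0000 0.0000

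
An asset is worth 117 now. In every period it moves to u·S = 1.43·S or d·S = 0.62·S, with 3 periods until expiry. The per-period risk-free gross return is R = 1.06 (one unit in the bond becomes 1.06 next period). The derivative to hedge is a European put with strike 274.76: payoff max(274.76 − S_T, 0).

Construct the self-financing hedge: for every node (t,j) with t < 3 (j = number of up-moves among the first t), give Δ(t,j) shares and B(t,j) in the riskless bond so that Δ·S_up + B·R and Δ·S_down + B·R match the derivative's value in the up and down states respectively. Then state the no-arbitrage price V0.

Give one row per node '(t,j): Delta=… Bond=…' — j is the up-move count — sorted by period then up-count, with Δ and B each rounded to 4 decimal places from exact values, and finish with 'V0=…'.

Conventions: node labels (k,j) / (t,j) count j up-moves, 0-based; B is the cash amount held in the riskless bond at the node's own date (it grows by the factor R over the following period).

The replicating-portfolio and risk-neutral prices coincide; use p* = (1.06−0.62)/(1.43−0.62) = 0.5432 for the latter.
At maturity the claim pays: V(3,0)=246.8756, V(3,1)=210.4460, V(3,2)=126.4230, V(3,3)=0.0000
  t=2,j=0: stock 44.9748 → up 64.3140 (V=210.4460), down 27.8844 (V=246.8756). Price 214.2327; hedge Δ=-1.0000, bond B=259.2075.
  t=2,j=1: stock 103.7322 → up 148.3370 (V=126.4230), down 64.3140 (V=210.4460). Price 155.4753; hedge Δ=-1.0000, bond B=259.2075.
  t=2,j=2: stock 239.2533 → up 342.1322 (V=0.0000), down 148.3370 (V=126.4230). Price 54.4800; hedge Δ=-0.6524, bond B=210.5577.
  t=1,j=0: stock 72.5400 → up 103.7322 (V=155.4753), down 44.9748 (V=214.2327). Price 171.9954; hedge Δ=-1.0000, bond B=244.5354.
  t=1,j=1: stock 167.3100 → up 239.2533 (V=54.4800), down 103.7322 (V=155.4753). Price 94.9185; hedge Δ=-0.7452, bond B=219.6042.
  t=0,j=0: stock 117.0000 → up 167.3100 (V=94.9185), down 72.5400 (V=171.9954). Price 122.7608; hedge Δ=-0.8133, bond B=217.9175.
As a check, the time-0 holding Δ(0,0)·S0 + B(0,0) comes to 122.7608 — exactly V0.

(0,0): Delta=-0.8133 Bond=217.9175
(1,0): Delta=-1.0000 Bond=244.5354
(1,1): Delta=-0.7452 Bond=219.6042
(2,0): Delta=-1.0000 Bond=259.2075
(2,1): Delta=-1.0000 Bond=259.2075
(2,2): Delta=-0.6524 Bond=210.5577
V0=122.7608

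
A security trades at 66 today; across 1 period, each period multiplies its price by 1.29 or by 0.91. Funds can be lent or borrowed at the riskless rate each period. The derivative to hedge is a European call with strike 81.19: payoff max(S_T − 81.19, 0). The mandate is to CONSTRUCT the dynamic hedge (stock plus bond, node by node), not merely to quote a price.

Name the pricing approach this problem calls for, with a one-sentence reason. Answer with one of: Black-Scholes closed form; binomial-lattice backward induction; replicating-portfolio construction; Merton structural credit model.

framework: replicating-portfolio construction

Key observation: the task asks for the hedge itself — share and bond holdings at every node of the 1-period tree on spot 66 with factors 1.29/0.91 — which is exactly what the replicating-portfolio construction produces.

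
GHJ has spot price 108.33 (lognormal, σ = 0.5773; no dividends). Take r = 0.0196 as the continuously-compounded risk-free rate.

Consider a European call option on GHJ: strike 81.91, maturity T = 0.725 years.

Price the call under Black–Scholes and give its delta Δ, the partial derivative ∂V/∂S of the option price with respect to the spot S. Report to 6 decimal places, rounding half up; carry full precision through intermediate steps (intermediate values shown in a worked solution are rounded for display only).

price = 35.235157
Δ = 0.800502

σ√T = 0.5773·√0.725 = 0.491553
d₁ = (ln(S/K) + (r+σ²/2)T) / (σ√T) = (ln(108.33/81.91) + (0.0196+0.5773²/2)·0.725) / 0.491553 = (0.279561 + 0.135022) / 0.491553 = 0.843415
d₂ = d₁ − σ√T = 0.843415 − 0.491553 = 0.351862
e^{−rT} = 0.985890
N(d₁) = 0.800502,  N(d₂) = 0.637529
Call price V = S·N(d₁) − K·e^{−rT}·N(d₂) = 86.718358 − 51.483202 = 35.235157
Δ = N(d₁) = 0.800502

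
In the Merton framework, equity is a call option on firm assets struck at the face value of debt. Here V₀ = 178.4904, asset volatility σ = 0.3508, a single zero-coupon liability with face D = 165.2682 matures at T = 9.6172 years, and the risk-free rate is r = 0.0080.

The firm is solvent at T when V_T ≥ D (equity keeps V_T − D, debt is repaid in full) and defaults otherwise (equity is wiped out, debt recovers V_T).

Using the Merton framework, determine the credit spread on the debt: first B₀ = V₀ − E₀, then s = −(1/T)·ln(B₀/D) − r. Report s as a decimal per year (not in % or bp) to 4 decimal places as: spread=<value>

Equity is a call on the firm's assets struck at D = 165.2682:
d₁ = [ln(V₀/D) + (r + σ²/2)T] / (σ√T)
   = [ln(178.4904/165.2682) + (0.0080 + 0.5·0.3508²)·9.6172] / (0.3508·√9.6172)
   = [0.076965 + 0.668687] / 1.087887 = 0.685413
d₂ = d₁ − σ√T = 0.685413 − 1.087887 = -0.402474
N(d₁) = 0.753458,  N(d₂) = 0.343668,  e^(−rT) = 0.925948
E₀ = V₀·N(d₁) − D·e^(−rT)·N(d₂)
   = 178.4904·0.753458 − 165.2682·0.925948·0.343668 = 81.893745
B₀ = V₀ − E₀ = 178.4904 − 81.893745 = 96.596655
spread = −(1/T)·ln(B₀/D) − r = −(1/9.6172)·ln(96.596655/165.2682) − 0.0080 = 0.04784011

spread=0.0478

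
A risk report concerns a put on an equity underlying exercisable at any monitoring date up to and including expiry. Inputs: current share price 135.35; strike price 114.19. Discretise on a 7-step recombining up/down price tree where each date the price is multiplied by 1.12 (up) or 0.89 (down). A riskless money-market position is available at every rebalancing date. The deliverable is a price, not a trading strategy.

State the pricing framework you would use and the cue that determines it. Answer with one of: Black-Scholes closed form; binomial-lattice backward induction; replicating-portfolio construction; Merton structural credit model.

framework: binomial-lattice backward induction

Key observation: the exercise right at every one of the 7 steps is what matters: each node needs max(114.19 − S, continuation), which only the stepwise tree valuation starting from spot 135.35 delivers.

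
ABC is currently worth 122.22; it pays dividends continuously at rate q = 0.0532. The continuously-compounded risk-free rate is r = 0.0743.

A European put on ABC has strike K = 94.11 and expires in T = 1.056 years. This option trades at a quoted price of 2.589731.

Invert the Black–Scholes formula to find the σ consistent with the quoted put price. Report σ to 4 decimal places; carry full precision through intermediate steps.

sigma = 0.2854

At σ = 0.2854 the Black–Scholes value reproduces the quote:
σ√T = 0.2854·√1.056 = 0.293282
d₁ = (ln(S/K) + (r−q+σ²/2)T) / (σ√T) = (ln(122.22/94.11) + (0.0743−0.0532+0.2854²/2)·1.056) / 0.293282 = (0.261358 + 0.065289) / 0.293282 = 1.113764
d₂ = d₁ − σ√T = 1.113764 − 0.293282 = 0.820481
e^{−rT} = 0.924538
e^{−qT} = 0.945370
N(−d₁) = 0.132690,  N(−d₂) = 0.205971
V = K·e^{−rT}·N(−d₂) − S·e^{−qT}·N(−d₁) = 17.921174 − 15.331443 = 2.589731 (the quoted price), and the Black–Scholes price is strictly increasing in σ, so σ is unique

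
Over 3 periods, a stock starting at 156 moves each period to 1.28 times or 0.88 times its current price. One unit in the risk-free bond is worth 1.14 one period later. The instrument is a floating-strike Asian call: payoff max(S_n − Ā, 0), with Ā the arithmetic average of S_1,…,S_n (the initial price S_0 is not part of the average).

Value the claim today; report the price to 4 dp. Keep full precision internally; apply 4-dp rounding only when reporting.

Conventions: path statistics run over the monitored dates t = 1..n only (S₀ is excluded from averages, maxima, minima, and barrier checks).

price = 20.2446

With p* = (R−d)/(u−d) = 0.6500, sum probability × payoff across the paths and divide by R^3.
Enumerate all 2^3 = 8 price paths (U = up ×1.28, D = down ×0.88); each path with k up-moves has probability p*^k·(1−p*)^(3−k).
DDD: Ā=121.4653, payoff=0.0000, prob=0.042875
UDD: Ā=176.6769, payoff=0.0000, prob=0.079625
DUD: Ā=155.8769, payoff=0.0000, prob=0.079625
UUD: Ā=226.7300, payoff=0.0000, prob=0.147875
DDU: Ā=137.5729, payoff=17.0593, prob=0.079625
UDU: Ā=200.1060, payoff=24.8136, prob=0.147875
DUU: Ā=179.3060, payoff=45.6136, prob=0.147875
UUU: Ā=260.8087, payoff=66.3470, prob=0.274625
Price = Σ prob·payoff / R^3 = 29.993309 / 1.481544 = 20.2446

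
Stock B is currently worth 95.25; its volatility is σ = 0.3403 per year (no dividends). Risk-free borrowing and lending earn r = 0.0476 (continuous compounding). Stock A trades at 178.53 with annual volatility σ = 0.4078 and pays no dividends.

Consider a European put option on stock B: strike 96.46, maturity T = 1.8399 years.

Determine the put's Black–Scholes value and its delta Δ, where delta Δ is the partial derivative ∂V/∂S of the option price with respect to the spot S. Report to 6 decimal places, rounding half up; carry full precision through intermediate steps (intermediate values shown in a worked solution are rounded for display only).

price = 13.535123
Δ = -0.347093

σ√T = 0.3403·√1.8399 = 0.461593
d₁ = (ln(S/K) + (r+σ²/2)T) / (σ√T) = (ln(95.25/96.46) + (0.0476+0.3403²/2)·1.8399) / 0.461593 = (-0.012623 + 0.194113) / 0.461593 = 0.393182
d₂ = d₁ − σ√T = 0.393182 − 0.461593 = -0.068411
e^{−rT} = 0.916146
N(−d₁) = 0.347093,  N(−d₂) = 0.527271
Put price V = K·e^{−rT}·N(−d₂) − S·N(−d₁) = 46.595701 − 33.060578 = 13.535123
Δ = −N(−d₁) = -0.347093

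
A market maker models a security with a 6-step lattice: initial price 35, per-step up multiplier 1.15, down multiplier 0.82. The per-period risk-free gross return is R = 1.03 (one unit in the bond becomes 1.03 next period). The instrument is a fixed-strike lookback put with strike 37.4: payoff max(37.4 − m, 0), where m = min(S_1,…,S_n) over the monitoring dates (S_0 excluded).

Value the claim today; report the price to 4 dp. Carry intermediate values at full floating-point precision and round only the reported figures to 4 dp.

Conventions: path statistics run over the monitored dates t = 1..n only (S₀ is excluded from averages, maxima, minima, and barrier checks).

price = 6.4270

With p* = (R−d)/(u−d) = 0.6364, sum probability × payoff across the paths and divide by R^6.
Enumerate all 2^6 = 64 price paths (U = up ×1.15, D = down ×0.82); each path with k up-moves has probability p*^k·(1−p*)^(6−k).
DDDDDD: m=10.6402, payoff=26.7598, prob=0.002312
UDDDDD: m=14.9223, payoff=22.4777, prob=0.004046
DUDDDD: m=14.9223, payoff=22.4777, prob=0.004046
UUDDDD: m=20.9276, payoff=16.4724, prob=0.007081
DDUDDD: m=14.9223, payoff=22.4777, prob=0.004046
UDUDDD: m=20.9276, payoff=16.4724, prob=0.007081
DUUDDD: m=20.9276, payoff=16.4724, prob=0.007081
UUUDDD: m=29.3497, payoff=8.0503, prob=0.012391
DDDUDD: m=14.9223, payoff=22.4777, prob=0.004046
UDDUDD: m=20.9276, payoff=16.4724, prob=0.007081
DUDUDD: m=20.9276, payoff=16.4724, prob=0.007081
UUDUDD: m=29.3497, payoff=8.0503, prob=0.012391
DDUUDD: m=20.9276, payoff=16.4724, prob=0.007081
UDUUDD: m=29.3497, payoff=8.0503, prob=0.012391
DUUUDD: m=28.7000, payoff=8.7000, prob=0.012391
UUUUDD: m=40.2500, payoff=0.0000, prob=0.021685
DDDDUD: m=14.9223, payoff=22.4777, prob=0.004046
UDDDUD: m=20.9276, payoff=16.4724, prob=0.007081
DUDDUD: m=20.9276, payoff=16.4724, prob=0.007081
UUDDUD: m=29.3497, payoff=8.0503, prob=0.012391
DDUDUD: m=20.9276, payoff=16.4724, prob=0.007081
UDUDUD: m=29.3497, payoff=8.0503, prob=0.012391
DUUDUD: m=28.7000, payoff=8.7000, prob=0.012391
UUUDUD: m=40.2500, payoff=0.0000, prob=0.021685
DDDUUD: m=19.2979, payoff=18.1021, prob=0.007081
UDDUUD: m=27.0641, payoff=10.3359, prob=0.012391
DUDUUD: m=27.0641, payoff=10.3359, prob=0.012391
UUDUUD: m=37.9558, payoff=0.0000, prob=0.021685
DDUUUD: m=23.5340, payoff=13.8660, prob=0.012391
UDUUUD: m=33.0050, payoff=4.3950, prob=0.021685
DUUUUD: m=28.7000, payoff=8.7000, prob=0.021685
UUUUUD: m=40.2500, payoff=0.0000, prob=0.037948
DDDDDU: m=12.9759, payoff=24.4241, prob=0.004046
UDDDDU: m=18.1979, payoff=19.2021, prob=0.007081
DUDDDU: m=18.1979, payoff=19.2021, prob=0.007081
UUDDDU: m=25.5214, payoff=11.8786, prob=0.012391
DDUDDU: m=18.1979, payoff=19.2021, prob=0.007081
UDUDDU: m=25.5214, payoff=11.8786, prob=0.012391
DUUDDU: m=25.5214, payoff=11.8786, prob=0.012391
UUUDDU: m=35.7923, payoff=1.6077, prob=0.021685
DDDUDU: m=18.1979, payoff=19.2021, prob=0.007081
UDDUDU: m=25.5214, payoff=11.8786, prob=0.012391
DUDUDU: m=25.5214, payoff=11.8786, prob=0.012391
UUDUDU: m=35.7923, payoff=1.6077, prob=0.021685
DDUUDU: m=23.5340, payoff=13.8660, prob=0.012391
UDUUDU: m=33.0050, payoff=4.3950, prob=0.021685
DUUUDU: m=28.7000, payoff=8.7000, prob=0.021685
UUUUDU: m=40.2500, payoff=0.0000, prob=0.037948
DDDDUU: m=15.8243, payoff=21.5757, prob=0.007081
UDDDUU: m=22.1926, payoff=15.2074, prob=0.012391
DUDDUU: m=22.1926, payoff=15.2074, prob=0.012391
UUDDUU: m=31.1237, payoff=6.2763, prob=0.021685
DDUDUU: m=22.1926, payoff=15.2074, prob=0.012391
UDUDUU: m=31.1237, payoff=6.2763, prob=0.021685
DUUDUU: m=28.7000, payoff=8.7000, prob=0.021685
UUUDUU: m=40.2500, payoff=0.0000, prob=0.037948
DDDUUU: m=19.2979, payoff=18.1021, prob=0.012391
UDDUUU: m=27.0641, payoff=10.3359, prob=0.021685
DUDUUU: m=27.0641, payoff=10.3359, prob=0.021685
UUDUUU: m=37.9558, payoff=0.0000, prob=0.037948
DDUUUU: m=23.5340, payoff=13.8660, prob=0.021685
UDUUUU: m=33.0050, payoff=4.3950, prob=0.037948
DUUUUU: m=28.7000, payoff=8.7000, prob=0.037948
UUUUUU: m=40.2500, payoff=0.0000, prob=0.066410
Price = Σ prob·payoff / R^6 = 7.674129 / 1.194052 = 6.4270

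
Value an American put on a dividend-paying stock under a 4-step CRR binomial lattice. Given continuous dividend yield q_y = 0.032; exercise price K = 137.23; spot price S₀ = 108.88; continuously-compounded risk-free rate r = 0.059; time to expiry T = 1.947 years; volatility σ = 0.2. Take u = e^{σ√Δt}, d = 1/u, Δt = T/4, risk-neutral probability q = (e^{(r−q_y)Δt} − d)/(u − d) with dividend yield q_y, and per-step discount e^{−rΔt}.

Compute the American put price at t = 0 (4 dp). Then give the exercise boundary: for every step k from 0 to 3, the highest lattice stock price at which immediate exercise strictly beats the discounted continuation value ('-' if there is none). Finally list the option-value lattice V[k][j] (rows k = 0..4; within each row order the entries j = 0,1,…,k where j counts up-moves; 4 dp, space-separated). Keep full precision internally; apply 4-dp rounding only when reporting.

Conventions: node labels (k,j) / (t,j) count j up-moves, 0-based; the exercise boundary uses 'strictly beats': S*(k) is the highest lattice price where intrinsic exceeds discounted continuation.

Δt=0.48675  u=1.14974  d=0.86976  q=0.51242  discount=0.97169
step 4 (expiry): payoffs max(K−S,0) = 74.9210 54.8637 28.3500 0.0000 0.0000
step 3: (k=3,j=0): S=71.6391, K−S=65.5909, hold=62.8131 ⇒ V=65.5909 exercise | (k=3,j=1): S=94.6998, K−S=42.5302, hold=40.1089 ⇒ V=42.5302 exercise | (k=3,j=2): S=125.1836, K−S=12.0464, hold=13.4315 ⇒ V=13.4315 continue | (k=3,j=3): S=165.4801, K−S=0.0000, hold=0.0000 ⇒ V=0.0000 continue  boundary S*=94.6998
step 2: (k=2,j=0): S=82.3663, K−S=54.8637, hold=52.2517 ⇒ V=54.8637 exercise | (k=2,j=1): S=108.8800, K−S=28.3500, hold=26.8375 ⇒ V=28.3500 exercise | (k=2,j=2): S=143.9284, K−S=0.0000, hold=6.3635 ⇒ V=6.3635 continue  boundary S*=108.8800
step 1: (k=1,j=0): S=94.6998, K−S=42.5302, hold=40.1089 ⇒ V=42.5302 exercise | (k=1,j=1): S=125.1836, K−S=12.0464, hold=16.6000 ⇒ V=16.6000 continue  boundary S*=94.6998
step 0: (k=0,j=0): S=108.8800, K−S=28.3500, hold=28.4151 ⇒ V=28.4151 continue  boundary S*=-

price = 28.4151
boundary = - 94.6998 108.8800 94.6998
tree:
28.4151
42.5302 16.6000
54.8637 28.3500 6.3635
65.5909 42.5302 13.4315 0.0000
74.9210 54.8637 28.3500 0.0000 0.0000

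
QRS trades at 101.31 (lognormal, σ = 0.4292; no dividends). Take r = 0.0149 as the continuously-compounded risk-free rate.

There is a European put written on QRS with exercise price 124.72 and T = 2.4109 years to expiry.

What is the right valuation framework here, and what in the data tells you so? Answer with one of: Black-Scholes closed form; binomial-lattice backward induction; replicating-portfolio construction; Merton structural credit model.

Key observation: with QRS following a GBM at constant σ and r, the European put struck at 124.72 prices in closed form — nothing here needs a stepwise model or a balance sheet.

framework: Black-Scholes closed form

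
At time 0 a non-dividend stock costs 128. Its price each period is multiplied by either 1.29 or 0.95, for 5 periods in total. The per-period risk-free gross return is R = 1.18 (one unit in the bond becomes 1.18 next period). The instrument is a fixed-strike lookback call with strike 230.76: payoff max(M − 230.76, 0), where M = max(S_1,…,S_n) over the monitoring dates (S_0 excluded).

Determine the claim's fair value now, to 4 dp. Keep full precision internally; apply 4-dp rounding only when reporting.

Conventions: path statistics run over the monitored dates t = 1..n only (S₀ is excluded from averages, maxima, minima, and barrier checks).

price = 33.6155

With p* = (R−d)/(u−d) = 0.6765, sum probability × payoff across the paths and divide by R^5.
Enumerate all 2^5 = 32 price paths (U = up ×1.29, D = down ×0.95); each path with k up-moves has probability p*^k·(1−p*)^(5−k).
DDDDD: M=121.6000, payoff=0.0000, prob=0.003545
UDDDD: M=165.1200, payoff=0.0000, prob=0.007411
DUDDD: M=156.8640, payoff=0.0000, prob=0.007411
UUDDD: M=213.0048, payoff=0.0000, prob=0.015497
DDUDD: M=149.0208, payoff=0.0000, prob=0.007411
UDUDD: M=202.3546, payoff=0.0000, prob=0.015497
DUUDD: M=202.3546, payoff=0.0000, prob=0.015497
UUUDD: M=274.7762, payoff=44.0162, prob=0.032402
DDDUD: M=141.5698, payoff=0.0000, prob=0.007411
UDDUD: M=192.2368, payoff=0.0000, prob=0.015497
DUDUD: M=192.2368, payoff=0.0000, prob=0.015497
UUDUD: M=261.0374, payoff=30.2774, prob=0.032402
DDUUD: M=192.2368, payoff=0.0000, prob=0.015497
UDUUD: M=261.0374, payoff=30.2774, prob=0.032402
DUUUD: M=261.0374, payoff=30.2774, prob=0.032402
UUUUD: M=354.4613, payoff=123.7013, prob=0.067750
DDDDU: M=134.4913, payoff=0.0000, prob=0.007411
UDDDU: M=182.6250, payoff=0.0000, prob=0.015497
DUDDU: M=182.6250, payoff=0.0000, prob=0.015497
UUDDU: M=247.9855, payoff=17.2255, prob=0.032402
DDUDU: M=182.6250, payoff=0.0000, prob=0.015497
UDUDU: M=247.9855, payoff=17.2255, prob=0.032402
DUUDU: M=247.9855, payoff=17.2255, prob=0.032402
UUUDU: M=336.7382, payoff=105.9782, prob=0.067750
DDDUU: M=182.6250, payoff=0.0000, prob=0.015497
UDDUU: M=247.9855, payoff=17.2255, prob=0.032402
DUDUU: M=247.9855, payoff=17.2255, prob=0.032402
UUDUU: M=336.7382, payoff=105.9782, prob=0.067750
DDUUU: M=247.9855, payoff=17.2255, prob=0.032402
UDUUU: M=336.7382, payoff=105.9782, prob=0.067750
DUUUU: M=336.7382, payoff=105.9782, prob=0.067750
UUUUU: M=457.2551, payoff=226.4951, prob=0.141659
Price = Σ prob·payoff / R^5 = 76.904215 / 2.287758 = 33.6155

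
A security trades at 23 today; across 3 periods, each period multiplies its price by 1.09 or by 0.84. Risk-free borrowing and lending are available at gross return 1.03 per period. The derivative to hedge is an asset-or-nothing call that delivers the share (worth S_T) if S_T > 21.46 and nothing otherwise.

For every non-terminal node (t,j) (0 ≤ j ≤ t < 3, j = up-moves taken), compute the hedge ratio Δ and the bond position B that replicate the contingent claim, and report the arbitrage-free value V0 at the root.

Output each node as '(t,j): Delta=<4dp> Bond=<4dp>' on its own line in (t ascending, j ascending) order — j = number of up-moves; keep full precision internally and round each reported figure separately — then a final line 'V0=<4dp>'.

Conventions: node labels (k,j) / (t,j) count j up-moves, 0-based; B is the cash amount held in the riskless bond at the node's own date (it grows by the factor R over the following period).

Arbitrage-free pricing uses the up-move probability p* = (R−d)/(u−d) = 0.7600, discounting each step at R = 1.03.
At maturity the claim pays: V(3,0)=0.0000, V(3,1)=0.0000, V(3,2)=22.9541, V(3,3)=29.7857
  t=2,j=0: stock 16.2288 → up 17.6894 (V=0.0000), down 13.6322 (V=0.0000). Price 0.0000; hedge Δ=0.0000, bond B=0.0000.
  t=2,j=1: stock 21.0588 → up 22.9541 (V=22.9541), down 17.6894 (V=0.0000). Price 16.9370; hedge Δ=4.3600, bond B=-74.8794.
  t=2,j=2: stock 27.3263 → up 29.7857 (V=29.7857), down 22.9541 (V=22.9541). Price 27.3263; hedge Δ=1.0000, bond B=0.0000.
  t=1,j=0: stock 19.3200 → up 21.0588 (V=16.9370), down 16.2288 (V=0.0000). Price 12.4972; hedge Δ=3.5066, bond B=-55.2508.
  t=1,j=1: stock 25.0700 → up 27.3263 (V=27.3263), down 21.0588 (V=16.9370). Price 24.1096; hedge Δ=1.6576, bond B=-17.4476.
  t=0,j=0: stock 23.0000 → up 25.0700 (V=24.1096), down 19.3200 (V=12.4972). Price 20.7016; hedge Δ=2.0195, bond B=-25.7479.
Verification: the root portfolio costs Δ(0,0)·S0 + B(0,0) = 20.7016, matching V0.

(0,0): Delta=2.0195 Bond=-25.7479
(1,0): Delta=3.5066 Bond=-55.2508
(1,1): Delta=1.6576 Bond=-17.4476
(2,0): Delta=0.0000 Bond=0.0000
(2,1): Delta=4.3600 Bond=-74.8794
(2,2): Delta=1.0000 Bond=0.0000
V0=20.7016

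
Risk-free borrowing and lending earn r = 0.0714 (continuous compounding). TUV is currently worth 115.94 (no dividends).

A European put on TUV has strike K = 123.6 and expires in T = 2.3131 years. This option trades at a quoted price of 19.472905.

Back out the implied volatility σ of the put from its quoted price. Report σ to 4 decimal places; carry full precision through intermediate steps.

At σ = 0.3734 the Black–Scholes value reproduces the quote:
σ√T = 0.3734·√2.3131 = 0.567900
d₁ = (ln(S/K) + (r+σ²/2)T) / (σ√T) = (ln(115.94/123.6) + (0.0714+0.3734²/2)·2.3131) / 0.567900 = (-0.063978 + 0.326410) / 0.567900 = 0.462111
d₂ = d₁ − σ√T = 0.462111 − 0.567900 = -0.105789
e^{−rT} = 0.847762
N(−d₁) = 0.322001,  N(−d₂) = 0.542125
V = K·e^{−rT}·N(−d₂) − S·N(−d₁) = 56.805690 − 37.332785 = 19.472905 (matching the quote); vega is positive throughout, so no other σ reproduces this price

sigma = 0.3734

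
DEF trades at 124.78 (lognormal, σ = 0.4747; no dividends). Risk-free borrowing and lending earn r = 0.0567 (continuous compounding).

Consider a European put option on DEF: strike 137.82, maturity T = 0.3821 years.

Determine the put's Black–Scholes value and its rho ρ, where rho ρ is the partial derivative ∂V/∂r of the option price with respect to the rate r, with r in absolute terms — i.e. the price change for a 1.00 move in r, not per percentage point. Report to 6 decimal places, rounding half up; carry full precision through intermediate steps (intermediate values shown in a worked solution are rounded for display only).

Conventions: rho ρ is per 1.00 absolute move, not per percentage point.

price = 20.710319
ρ = -33.995446

σ√T = 0.4747·√0.3821 = 0.293432
d₁ = (ln(S/K) + (r+σ²/2)T) / (σ√T) = (ln(124.78/137.82) + (0.0567+0.4747²/2)·0.3821) / 0.293432 = (-0.099396 + 0.064716) / 0.293432 = -0.118187
d₂ = d₁ − σ√T = -0.118187 − 0.293432 = -0.411620
e^{−rT} = 0.978568
N(−d₁) = 0.547040,  N(−d₂) = 0.659691
Put price V = K·e^{−rT}·N(−d₂) − S·N(−d₁) = 88.970024 − 68.259706 = 20.710319
ρ = −K·T·e^{−rT}·N(−d₂) = -33.995446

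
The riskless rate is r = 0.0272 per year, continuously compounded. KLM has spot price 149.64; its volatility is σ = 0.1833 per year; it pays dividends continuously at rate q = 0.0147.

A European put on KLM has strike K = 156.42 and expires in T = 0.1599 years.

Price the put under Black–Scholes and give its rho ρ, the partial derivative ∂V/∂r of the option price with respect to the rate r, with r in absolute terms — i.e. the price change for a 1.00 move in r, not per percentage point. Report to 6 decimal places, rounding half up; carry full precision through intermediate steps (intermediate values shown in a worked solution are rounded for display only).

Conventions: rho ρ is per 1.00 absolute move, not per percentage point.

price = 8.407518
ρ = -18.188448

σ√T = 0.1833·√0.1599 = 0.073297
d₁ = (ln(S/K) + (r−q+σ²/2)T) / (σ√T) = (ln(149.64/156.42) + (0.0272−0.0147+0.1833²/2)·0.1599) / 0.073297 = (-0.044312 + 0.004685) / 0.073297 = -0.540640
d₂ = d₁ − σ√T = -0.540640 − 0.073297 = -0.613937
e^{−rT} = 0.995660
e^{−qT} = 0.997652
N(−d₁) = 0.705622,  N(−d₂) = 0.730371
Put price V = K·e^{−rT}·N(−d₂) − S·e^{−qT}·N(−d₁) = 113.748894 − 105.341376 = 8.407518
ρ = −K·T·e^{−rT}·N(−d₂) = -18.188448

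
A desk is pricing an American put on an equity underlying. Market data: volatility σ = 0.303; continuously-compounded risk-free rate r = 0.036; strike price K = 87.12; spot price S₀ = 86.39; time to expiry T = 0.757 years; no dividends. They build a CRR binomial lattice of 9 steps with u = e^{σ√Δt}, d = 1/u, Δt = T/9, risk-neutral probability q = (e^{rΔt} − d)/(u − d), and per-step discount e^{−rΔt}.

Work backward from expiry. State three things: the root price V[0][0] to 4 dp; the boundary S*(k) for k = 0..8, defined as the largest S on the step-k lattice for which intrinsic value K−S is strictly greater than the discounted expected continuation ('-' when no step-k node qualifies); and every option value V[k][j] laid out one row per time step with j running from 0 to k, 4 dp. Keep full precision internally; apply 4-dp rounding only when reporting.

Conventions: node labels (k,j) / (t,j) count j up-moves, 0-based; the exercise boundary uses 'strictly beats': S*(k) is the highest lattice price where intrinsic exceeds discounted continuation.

params: Δt=0.08411 u=1.09185 d=0.91587 q=0.49528 e^(-rΔt)=0.99698
t_9 payoffs: 47.9469 40.4201 31.4471 20.7500 7.9976 0.0000 0.0000 0.0000 0.0000 0.0000
t_8: node(8,0) S=42.7712 payoff=44.3488 vs cont=44.0854 → 44.3488 [stop]  node(8,1) S=50.9894 payoff=36.1306 vs cont=35.8672 → 36.1306 [stop]  node(8,2) S=60.7866 payoff=26.3334 vs cont=26.0700 → 26.3334 [stop]  node(8,3) S=72.4662 payoff=14.6538 vs cont=14.3904 → 14.6538 [stop]  node(8,4) S=86.3900 payoff=0.7300 vs cont=4.0244 → 4.0244 [wait]  node(8,5) S=102.9891 payoff=0.0000 vs cont=0.0000 → 0.0000 [wait]  node(8,6) S=122.7777 payoff=0.0000 vs cont=0.0000 → 0.0000 [wait]  node(8,7) S=146.3684 payoff=0.0000 vs cont=0.0000 → 0.0000 [wait]  node(8,8) S=174.4919 payoff=0.0000 vs cont=0.0000 → 0.0000 [wait]  ⇒ S*(8)=72.4662
t_7: node(7,0) S=46.6999 payoff=40.4201 vs cont=40.1567 → 40.4201 [stop]  node(7,1) S=55.6729 payoff=31.4471 vs cont=31.1837 → 31.4471 [stop]  node(7,2) S=66.3700 payoff=20.7500 vs cont=20.4866 → 20.7500 [stop]  node(7,3) S=79.1224 payoff=7.9976 vs cont=9.3609 → 9.3609 [wait]  node(7,4) S=94.3251 payoff=0.0000 vs cont=2.0250 → 2.0250 [wait]  node(7,5) S=112.4490 payoff=0.0000 vs cont=0.0000 → 0.0000 [wait]  node(7,6) S=134.0551 payoff=0.0000 vs cont=0.0000 → 0.0000 [wait]  node(7,7) S=159.8127 payoff=0.0000 vs cont=0.0000 → 0.0000 [wait]  ⇒ S*(7)=66.3700
t_6: node(6,0) S=50.9894 payoff=36.1306 vs cont=35.8672 → 36.1306 [stop]  node(6,1) S=60.7866 payoff=26.3334 vs cont=26.0700 → 26.3334 [stop]  node(6,2) S=72.4662 payoff=14.6538 vs cont=15.0636 → 15.0636 [wait]  node(6,3) S=86.3900 payoff=0.7300 vs cont=5.7103 → 5.7103 [wait]  node(6,4) S=102.9891 payoff=0.0000 vs cont=1.0190 → 1.0190 [wait]  node(6,5) S=122.7777 payoff=0.0000 vs cont=0.0000 → 0.0000 [wait]  node(6,6) S=146.3684 payoff=0.0000 vs cont=0.0000 → 0.0000 [wait]  ⇒ S*(6)=60.7866
t_5: node(5,0) S=55.6729 payoff=31.4471 vs cont=31.1837 → 31.4471 [stop]  node(5,1) S=66.3700 payoff=20.7500 vs cont=20.6890 → 20.7500 [stop]  node(5,2) S=79.1224 payoff=7.9976 vs cont=10.3996 → 10.3996 [wait]  node(5,3) S=94.3251 payoff=0.0000 vs cont=3.3766 → 3.3766 [wait]  node(5,4) S=112.4490 payoff=0.0000 vs cont=0.5128 → 0.5128 [wait]  node(5,5) S=134.0551 payoff=0.0000 vs cont=0.0000 → 0.0000 [wait]  ⇒ S*(5)=66.3700
t_4: node(4,0) S=60.7866 payoff=26.3334 vs cont=26.0700 → 26.3334 [stop]  node(4,1) S=72.4662 payoff=14.6538 vs cont=15.5764 → 15.5764 [wait]  node(4,2) S=86.3900 payoff=0.7300 vs cont=6.9003 → 6.9003 [wait]  node(4,3) S=102.9891 payoff=0.0000 vs cont=1.9523 → 1.9523 [wait]  node(4,4) S=122.7777 payoff=0.0000 vs cont=0.2580 → 0.2580 [wait]  ⇒ S*(4)=60.7866
t_3: node(3,0) S=66.3700 payoff=20.7500 vs cont=20.9422 → 20.9422 [wait]  node(3,1) S=79.1224 payoff=7.9976 vs cont=11.2452 → 11.2452 [wait]  node(3,2) S=94.3251 payoff=0.0000 vs cont=4.4362 → 4.4362 [wait]  node(3,3) S=112.4490 payoff=0.0000 vs cont=1.1098 → 1.1098 [wait]  ⇒ S*(3)=-
t_2: node(2,0) S=72.4662 payoff=14.6538 vs cont=16.0907 → 16.0907 [wait]  node(2,1) S=86.3900 payoff=0.7300 vs cont=7.8491 → 7.8491 [wait]  node(2,2) S=102.9891 payoff=0.0000 vs cont=2.7803 → 2.7803 [wait]  ⇒ S*(2)=-
t_1: node(1,0) S=79.1224 payoff=7.9976 vs cont=11.9725 → 11.9725 [wait]  node(1,1) S=94.3251 payoff=0.0000 vs cont=5.3224 → 5.3224 [wait]  ⇒ S*(1)=-
t_0: node(0,0) S=86.3900 payoff=0.7300 vs cont=8.6526 → 8.6526 [wait]  ⇒ S*(0)=-

price = 8.6526
boundary = - - - - 60.7866 66.3700 60.7866 66.3700 72.4662
tree:
8.6526
11.9725 5.3224
16.0907 7.8491 2.7803
20.9422 11.2452 4.4362 1.1098
26.3334 15.5764 6.9003 1.9523 0.2580
31.4471 20.7500 10.3996 3.3766 0.5128 0.0000
36.1306 26.3334 15.0636 5.7103 1.0190 0.0000 0.0000
40.4201 31.4471 20.7500 9.3609 2.0250 0.0000 0.0000 0.0000
44.3488 36.1306 26.3334 14.6538 4.0244 0.0000 0.0000 0.0000 0.0000
47.9469 40.4201 31.4471 20.7500 7.9976 0.0000 0.0000 0.0000 0.0000 0.0000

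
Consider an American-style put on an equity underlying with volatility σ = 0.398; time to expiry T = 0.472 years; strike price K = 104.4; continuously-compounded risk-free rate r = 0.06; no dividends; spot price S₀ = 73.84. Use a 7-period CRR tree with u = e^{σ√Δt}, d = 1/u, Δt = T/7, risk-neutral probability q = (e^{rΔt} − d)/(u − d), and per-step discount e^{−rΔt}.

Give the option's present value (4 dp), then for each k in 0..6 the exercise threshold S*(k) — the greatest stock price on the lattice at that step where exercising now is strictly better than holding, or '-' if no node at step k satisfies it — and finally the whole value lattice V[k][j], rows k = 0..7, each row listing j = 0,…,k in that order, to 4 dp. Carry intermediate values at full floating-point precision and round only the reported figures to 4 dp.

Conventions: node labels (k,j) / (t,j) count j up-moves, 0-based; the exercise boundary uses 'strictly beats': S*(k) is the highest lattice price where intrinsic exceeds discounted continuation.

price = 30.5970
boundary = - 66.5898 73.8400 66.5898 73.8400 81.8796 90.7944
tree:
30.5970
37.8102 23.4528
44.3485 30.5600 16.3585
50.2448 37.8102 22.8740 9.8128
55.5621 44.3485 30.5600 15.1817 4.3888
60.3574 50.2448 37.8102 22.5204 7.7822 0.9457
64.6818 55.5621 44.3485 30.5600 13.6056 1.8756 0.0000
68.5817 60.3574 50.2448 37.8102 22.5204 3.7200 0.0000 0.0000

Δt=0.06743, u=1.10888, d=0.90181, q=0.49376, disc=e^(-rΔt)=0.99596
k=7 terminal: V=max(K-S,0) → 68.5817 60.3574 50.2448 37.8102 22.5204 3.7200 0.0000 0.0000
k=6: j=0 S=39.7182 intr=64.6818 cont=64.2603 V=64.6818[EX]; j=1 S=48.8379 intr=55.5621 cont=55.1406 V=55.5621[EX]; j=2 S=60.0515 intr=44.3485 cont=43.9269 V=44.3485[EX]; j=3 S=73.8400 intr=30.5600 cont=30.1385 V=30.5600[EX]; j=4 S=90.7944 intr=13.6056 cont=13.1840 V=13.6056[EX]; j=5 S=111.6418 intr=0.0000 cont=1.8756 V=1.8756[hold]; j=6 S=137.2759 intr=0.0000 cont=0.0000 V=0.0000[hold]  S*(6)=90.7944
k=5: j=0 S=44.0426 intr=60.3574 cont=59.9359 V=60.3574[EX]; j=1 S=54.1552 intr=50.2448 cont=49.8233 V=50.2448[EX]; j=2 S=66.5898 intr=37.8102 cont=37.3886 V=37.8102[EX]; j=3 S=81.8796 intr=22.5204 cont=22.0989 V=22.5204[EX]; j=4 S=100.6800 intr=3.7200 cont=7.7822 V=7.7822[hold]; j=5 S=123.7971 intr=0.0000 cont=0.9457 V=0.9457[hold]  S*(5)=81.8796
k=4: j=0 S=48.8379 intr=55.5621 cont=55.1406 V=55.5621[EX]; j=1 S=60.0515 intr=44.3485 cont=43.9269 V=44.3485[EX]; j=2 S=73.8400 intr=30.5600 cont=30.1385 V=30.5600[EX]; j=3 S=90.7944 intr=13.6056 cont=15.1817 V=15.1817[hold]; j=4 S=111.6418 intr=0.0000 cont=4.3888 V=4.3888[hold]  S*(4)=73.8400
k=3: j=0 S=54.1552 intr=50.2448 cont=49.8233 V=50.2448[EX]; j=1 S=66.5898 intr=37.8102 cont=37.3886 V=37.8102[EX]; j=2 S=81.8796 intr=22.5204 cont=22.8740 V=22.8740[hold]; j=3 S=100.6800 intr=3.7200 cont=9.8128 V=9.8128[hold]  S*(3)=66.5898
k=2: j=0 S=60.0515 intr=44.3485 cont=43.9269 V=44.3485[EX]; j=1 S=73.8400 intr=30.5600 cont=30.3124 V=30.5600[EX]; j=2 S=90.7944 intr=13.6056 cont=16.3585 V=16.3585[hold]  S*(2)=73.8400
k=1: j=0 S=66.5898 intr=37.8102 cont=37.3886 V=37.8102[EX]; j=1 S=81.8796 intr=22.5204 cont=23.4528 V=23.4528[hold]  S*(1)=66.5898
k=0: j=0 S=73.8400 intr=30.5600 cont=30.5970 V=30.5970[hold]  S*(0)=-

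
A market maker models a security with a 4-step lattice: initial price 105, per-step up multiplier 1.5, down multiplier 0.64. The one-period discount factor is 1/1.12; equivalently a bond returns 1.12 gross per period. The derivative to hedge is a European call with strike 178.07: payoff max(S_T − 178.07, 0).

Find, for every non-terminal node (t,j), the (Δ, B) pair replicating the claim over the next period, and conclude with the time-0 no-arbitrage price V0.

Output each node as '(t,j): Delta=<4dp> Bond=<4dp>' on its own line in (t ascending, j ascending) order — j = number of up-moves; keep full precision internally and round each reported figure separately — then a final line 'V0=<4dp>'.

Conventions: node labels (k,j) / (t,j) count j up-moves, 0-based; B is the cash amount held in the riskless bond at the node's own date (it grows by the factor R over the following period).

(0,0): Delta=0.5763 Bond=-29.1934
(1,0): Delta=0.2094 Bond=-8.0410
(1,1): Delta=0.7002 Bond=-52.2157
(2,0): Delta=0.0000 Bond=0.0000
(2,1): Delta=0.2801 Bond=-16.1356
(2,2): Delta=0.8421 Bond=-92.0054
(3,0): Delta=0.0000 Bond=0.0000
(3,1): Delta=0.0000 Bond=0.0000
(3,2): Delta=0.3748 Bond=-32.3787
(3,3): Delta=1.0000 Bond=-158.9911
V0=31.3181

The replicating-portfolio and risk-neutral prices coincide; use p* = (1.12−0.64)/(1.5−0.64) = 0.5581 for the latter.
Terminal payoffs: V(4,0)=0.0000, V(4,1)=0.0000, V(4,2)=0.0000, V(4,3)=48.7300, V(4,4)=353.4925
(3,0): S=27.5251. Δ = (V_up−V_dn)/(S_up−S_dn) = (0.0000−0.0000)/(41.2877−17.6161) = 0.0000. V = [p*·0.0000 + (1−p*)·0.0000]/1.12 = 0.0000. B = V − Δ·S = 0.0000.
(3,1): S=64.5120. Δ = (V_up−V_dn)/(S_up−S_dn) = (0.0000−0.0000)/(96.7680−41.2877) = 0.0000. V = [p*·0.0000 + (1−p*)·0.0000]/1.12 = 0.0000. B = V − Δ·S = 0.0000.
(3,2): S=151.2000. Δ = (V_up−V_dn)/(S_up−S_dn) = (48.7300−0.0000)/(226.8000−96.7680) = 0.3748. V = [p*·48.7300 + (1−p*)·0.0000]/1.12 = 24.2841. B = V − Δ·S = -32.3787.
(3,3): S=354.3750. Δ = (V_up−V_dn)/(S_up−S_dn) = (353.4925−48.7300)/(531.5625−226.8000) = 1.0000. V = [p*·353.4925 + (1−p*)·48.7300]/1.12 = 195.3839. B = V − Δ·S = -158.9911.
(2,0): S=43.0080. Δ = (V_up−V_dn)/(S_up−S_dn) = (0.0000−0.0000)/(64.5120−27.5251) = 0.0000. V = [p*·0.0000 + (1−p*)·0.0000]/1.12 = 0.0000. B = V − Δ·S = 0.0000.
(2,1): S=100.8000. Δ = (V_up−V_dn)/(S_up−S_dn) = (24.2841−0.0000)/(151.2000−64.5120) = 0.2801. V = [p*·24.2841 + (1−p*)·0.0000]/1.12 = 12.1017. B = V − Δ·S = -16.1356.
(2,2): S=236.2500. Δ = (V_up−V_dn)/(S_up−S_dn) = (195.3839−24.2841)/(354.3750−151.2000) = 0.8421. V = [p*·195.3839 + (1−p*)·24.2841]/1.12 = 106.9479. B = V − Δ·S = -92.0054.
(1,0): S=67.2000. Δ = (V_up−V_dn)/(S_up−S_dn) = (12.1017−0.0000)/(100.8000−43.0080) = 0.2094. V = [p*·12.1017 + (1−p*)·0.0000]/1.12 = 6.0307. B = V − Δ·S = -8.0410.
(1,1): S=157.5000. Δ = (V_up−V_dn)/(S_up−S_dn) = (106.9479−12.1017)/(236.2500−100.8000) = 0.7002. V = [p*·106.9479 + (1−p*)·12.1017]/1.12 = 58.0706. B = V − Δ·S = -52.2157.
(0,0): S=105.0000. Δ = (V_up−V_dn)/(S_up−S_dn) = (58.0706−6.0307)/(157.5000−67.2000) = 0.5763. V = [p*·58.0706 + (1−p*)·6.0307]/1.12 = 31.3181. B = V − Δ·S = -29.1934.
Sanity check at the root: Δ(0,0)·S0 + B(0,0) reproduces V0 = 31.3181.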